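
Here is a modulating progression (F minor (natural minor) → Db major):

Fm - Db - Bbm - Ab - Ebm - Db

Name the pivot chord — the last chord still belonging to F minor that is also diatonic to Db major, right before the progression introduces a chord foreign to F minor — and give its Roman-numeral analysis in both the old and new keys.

Chords diatonic to F minor: Fm, Gdim, Ab, Bbm, Cm, Db, Eb.
Reading the progression, the first chord not in that set is Ebm, so the modulation leaves F minor there.
The chord immediately before Ebm is Ab, which is diatonic to both keys: III in F minor and V in Db major.

Ab — III in F minor, V in Db major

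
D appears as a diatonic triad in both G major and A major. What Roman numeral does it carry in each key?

The scale of G major is G A B C D E F#; D is degree 5, and the triad built there (D-F#-A) is major, so it is V.
The scale of A major is A B C# D E F# G#; D is degree 4, and the triad built there (D-F#-A) is major, so it is IV.

V in G major; IV in A major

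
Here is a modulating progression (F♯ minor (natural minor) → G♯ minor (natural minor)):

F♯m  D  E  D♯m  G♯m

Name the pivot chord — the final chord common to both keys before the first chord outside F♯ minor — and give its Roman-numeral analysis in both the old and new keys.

Chords diatonic to F♯ minor: F♯m, G♯dim, A, Bm, C♯m, D, E.
Reading the progression, the first chord not in that set is D♯m, so the modulation leaves F♯ minor there.
The chord immediately before D♯m is E, which is diatonic to both keys: VII in F♯ minor and VI in G♯ minor.

E — VII in F♯ minor, VI in G♯ minor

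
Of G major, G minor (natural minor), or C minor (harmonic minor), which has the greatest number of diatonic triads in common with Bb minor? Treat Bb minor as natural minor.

C minor

Triads of Bb minor (natural minor): Bbm (i), Cdim (ii°), Db (III), Ebm (iv), Fm (v), Gb (VI), Ab (VII).
G major shares 0: none.
G minor (natural minor) shares 0: none.
C minor (harmonic minor) shares 2: Fm, Ab.
The most common triads (2) are shared with C minor.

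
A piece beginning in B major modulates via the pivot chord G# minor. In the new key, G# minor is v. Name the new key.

The numeral v denotes a minor triad on scale degree 5. With G# on degree 5, the tonic of the new key is C#.
Degree 5 carries a minor triad in natural-minor keys, so the destination is C# minor.
Check: the diatonic triads of C# minor (natural minor) are C#m (i), D#dim (ii°), E (III), F#m (iv), G#m (v), A (VI), B (VII) — G# minor is indeed v.

C# minor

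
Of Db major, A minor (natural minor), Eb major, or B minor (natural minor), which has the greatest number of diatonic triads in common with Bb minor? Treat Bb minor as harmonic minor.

Triads of Bb minor (harmonic minor): Bb minor (i), C diminished (ii°), Db augmented (III+), Eb minor (iv), F major (V), Gb major (VI), A diminished (vii°).
Db major shares 4: Bbm, Cdim, Ebm, Gb.
A minor (natural minor) shares 1: F.
Eb major shares 0: none.
B minor (natural minor) shares 0: none.
The most common triads (4) are shared with Db major.

Db major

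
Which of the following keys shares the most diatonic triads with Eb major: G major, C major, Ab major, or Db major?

Ab major

Triads of Eb major: Eb major (I), F minor (ii), G minor (iii), Ab major (IV), Bb major (V), C minor (vi), D diminished (vii°).
G major shares 0: none.
C major shares 0: none.
Ab major shares 4: Eb, Fm, Ab, Cm.
Db major shares 2: Fm, Ab.
The most common triads (4) are shared with Ab major.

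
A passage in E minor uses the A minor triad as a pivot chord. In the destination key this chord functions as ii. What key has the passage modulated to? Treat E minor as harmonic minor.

G major

The numeral ii denotes a minor triad on scale degree 2. With A on degree 2, the tonic of the new key is G.
Degree 2 carries a minor triad in major keys, so the destination is G major.
Check: the diatonic triads of G major are G (I), Am (ii), Bm (iii), C (IV), D (V), Em (vi), F#dim (vii°) — A minor is indeed ii.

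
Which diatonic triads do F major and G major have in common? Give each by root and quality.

Am, C

Triads in F major: F (I), Gm (ii), Am (iii), Bb (IV), C (V), Dm (vi), Edim (vii°).
Triads in G major: G (I), Am (ii), Bm (iii), C (IV), D (V), Em (vi), F#dim (vii°).
Shared triads with their functions: Am (iii in F major, ii in G major); C (V in F major, IV in G major).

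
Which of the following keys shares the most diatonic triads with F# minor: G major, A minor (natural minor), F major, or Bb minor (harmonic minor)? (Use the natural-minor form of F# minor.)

Triads of F# minor (natural minor): F#m (i), G#dim (ii°), A (III), Bm (iv), C#m (v), D (VI), E (VII).
G major shares 2: Bm, D.
A minor (natural minor) shares 0: none.
F major shares 0: none.
Bb minor (harmonic minor) shares 0: none.
The most common triads (2) are shared with G major.

G major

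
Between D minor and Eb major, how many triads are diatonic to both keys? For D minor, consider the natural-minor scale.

Diatonic triads of D minor (natural minor): Dm (i), Edim (ii°), F (III), Gm (iv), Am (v), Bb (VI), C (VII).
Diatonic triads of Eb major: Eb (I), Fm (ii), Gm (iii), Ab (IV), Bb (V), Cm (vi), Ddim (vii°).
Matching root and quality in both lists: Gm, Bb.
That gives 2 common triads.

2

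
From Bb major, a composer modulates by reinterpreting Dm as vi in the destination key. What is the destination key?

The numeral vi denotes a minor triad on scale degree 6. With D on degree 6, the tonic of the new key is F.
Degree 6 carries a minor triad in major keys, so the destination is F major.
Check: the diatonic triads of F major are F (I), Gm (ii), Am (iii), Bb (IV), C (V), Dm (vi), Edim (vii°) — Dm is indeed vi.

F major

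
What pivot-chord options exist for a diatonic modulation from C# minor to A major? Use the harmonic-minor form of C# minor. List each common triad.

Triads in C# minor (harmonic minor): C#m (i), D#dim (ii°), Eaug (III+), F#m (iv), G# (V), A (VI), B#dim (vii°).
Triads in A major: A (I), Bm (ii), C#m (iii), D (IV), E (V), F#m (vi), G#dim (vii°).
Shared triads with their functions: C#m (i in C# minor, iii in A major); F#m (iv in C# minor, vi in A major); A (VI in C# minor, I in A major).

C#m, F#m, A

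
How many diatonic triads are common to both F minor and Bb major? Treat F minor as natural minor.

2

Diatonic triads of F minor (natural minor): F minor (i), G diminished (ii°), Ab major (III), Bb minor (iv), C minor (v), Db major (VI), Eb major (VII).
Diatonic triads of Bb major: Bb major (I), C minor (ii), D minor (iii), Eb major (IV), F major (V), G minor (vi), A diminished (vii°).
Matching root and quality in both lists: C minor, Eb major.
That gives 2 common triads.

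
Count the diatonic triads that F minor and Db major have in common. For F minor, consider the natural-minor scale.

4

Diatonic triads of F minor (natural minor): Fm (i), Gdim (ii°), Ab (III), Bbm (iv), Cm (v), Db (VI), Eb (VII).
Diatonic triads of Db major: Db (I), Ebm (ii), Fm (iii), Gb (IV), Ab (V), Bbm (vi), Cdim (vii°).
Matching root and quality in both lists: Fm, Ab, Bbm, Db.
That gives 4 common triads.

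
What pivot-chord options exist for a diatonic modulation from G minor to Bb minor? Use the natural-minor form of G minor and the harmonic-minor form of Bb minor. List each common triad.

Adim, F

Triads in G minor (natural minor): G minor (i), A diminished (ii°), Bb major (III), C minor (iv), D minor (v), Eb major (VI), F major (VII).
Triads in Bb minor (harmonic minor): Bb minor (i), C diminished (ii°), Db augmented (III+), Eb minor (iv), F major (V), Gb major (VI), A diminished (vii°).
Shared triads with their functions: A diminished (ii° in G minor, vii° in Bb minor); F major (VII in G minor, V in Bb minor).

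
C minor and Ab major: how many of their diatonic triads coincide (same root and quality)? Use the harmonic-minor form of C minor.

3

Diatonic triads of C minor (harmonic minor): Cm (i), Ddim (ii°), Ebaug (III+), Fm (iv), G (V), Ab (VI), Bdim (vii°).
Diatonic triads of Ab major: Ab (I), Bbm (ii), Cm (iii), Db (IV), Eb (V), Fm (vi), Gdim (vii°).
Matching root and quality in both lists: Cm, Fm, Ab.
That gives 3 common triads.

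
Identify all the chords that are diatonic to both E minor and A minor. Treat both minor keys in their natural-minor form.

Triads in E minor (natural minor): Em (i), F#dim (ii°), G (III), Am (iv), Bm (v), C (VI), D (VII).
Triads in A minor (natural minor): Am (i), Bdim (ii°), C (III), Dm (iv), Em (v), F (VI), G (VII).
Shared triads with their functions: Em (i in E minor, v in A minor); G (III in E minor, VII in A minor); Am (iv in E minor, i in A minor); C (VI in E minor, III in A minor).

Em, G, Am, C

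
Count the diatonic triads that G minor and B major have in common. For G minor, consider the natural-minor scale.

Diatonic triads of G minor (natural minor): Gm (i), Adim (ii°), B♭ (III), Cm (iv), Dm (v), E♭ (VI), F (VII).
Diatonic triads of B major: B (I), C♯m (ii), D♯m (iii), E (IV), F♯ (V), G♯m (vi), A♯dim (vii°).
No triad has the same root and quality in both keys.

0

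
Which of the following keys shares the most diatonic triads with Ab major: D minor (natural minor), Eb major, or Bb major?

Triads of Ab major: Ab (I), Bbm (ii), Cm (iii), Db (IV), Eb (V), Fm (vi), Gdim (vii°).
D minor (natural minor) shares 0: none.
Eb major shares 4: Ab, Cm, Eb, Fm.
Bb major shares 2: Cm, Eb.
The most common triads (4) are shared with Eb major.

Eb major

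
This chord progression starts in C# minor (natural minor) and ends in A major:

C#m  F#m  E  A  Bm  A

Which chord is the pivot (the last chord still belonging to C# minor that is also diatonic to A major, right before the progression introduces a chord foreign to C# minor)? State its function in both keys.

Chords diatonic to C# minor: C#m, D#dim, E, F#m, G#m, A, B.
Reading the progression, the first chord not in that set is Bm, so the modulation leaves C# minor there.
The chord immediately before Bm is A, which is diatonic to both keys: VI in C# minor and I in A major.

A — VI in C# minor, I in A major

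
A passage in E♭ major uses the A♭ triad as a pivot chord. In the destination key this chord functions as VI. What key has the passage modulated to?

The numeral VI denotes a major triad on scale degree 6. With A♭ on degree 6, the tonic of the new key is C.
Degree 6 carries a major triad in minor keys, so the destination is C minor.
Check: the diatonic triads of C minor (natural minor) are Cm (i), Ddim (ii°), E♭ (III), Fm (iv), Gm (v), A♭ (VI), B♭ (VII) — A♭ is indeed VI.

C minor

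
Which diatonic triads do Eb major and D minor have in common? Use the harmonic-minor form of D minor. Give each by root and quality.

Gm, Bb

Triads in Eb major: Eb (I), Fm (ii), Gm (iii), Ab (IV), Bb (V), Cm (vi), Ddim (vii°).
Triads in D minor (harmonic minor): Dm (i), Edim (ii°), Faug (III+), Gm (iv), A (V), Bb (VI), C#dim (vii°).
Shared triads with their functions: Gm (iii in Eb major, iv in D minor); Bb (V in Eb major, VI in D minor).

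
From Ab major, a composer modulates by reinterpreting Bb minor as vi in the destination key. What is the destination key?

The numeral vi denotes a minor triad on scale degree 6. With Bb on degree 6, the tonic of the new key is Db.
Degree 6 carries a minor triad in major keys, so the destination is Db major.
Check: the diatonic triads of Db major are Db (I), Ebm (ii), Fm (iii), Gb (IV), Ab (V), Bbm (vi), Cdim (vii°) — Bb minor is indeed vi.

Db major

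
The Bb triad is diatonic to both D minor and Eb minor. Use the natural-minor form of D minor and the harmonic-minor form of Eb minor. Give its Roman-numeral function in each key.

VI in D minor; V in Eb minor

The scale of D minor (natural minor) is D E F G A Bb C; Bb is degree 6, and the triad built there (Bb-D-F) is major, so it is VI.
The scale of Eb minor (harmonic minor) is Eb F Gb Ab Bb Cb D; Bb is degree 5, and the triad built there (Bb-D-F) is major, so it is V.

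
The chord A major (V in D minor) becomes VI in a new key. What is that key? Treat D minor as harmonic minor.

The numeral VI denotes a major triad on scale degree 6. With A on degree 6, the tonic of the new key is C♯.
Degree 6 carries a major triad in minor keys, so the destination is C♯ minor.
Check: the diatonic triads of C♯ minor (natural minor) are C♯m (i), D♯dim (ii°), E (III), F♯m (iv), G♯m (v), A (VI), B (VII) — A major is indeed VI.

C♯ minor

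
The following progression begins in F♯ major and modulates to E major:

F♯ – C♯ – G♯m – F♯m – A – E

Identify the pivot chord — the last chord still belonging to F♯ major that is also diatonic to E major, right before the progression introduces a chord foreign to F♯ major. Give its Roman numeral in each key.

G♯m — ii in F♯ major, iii in E major

Chords diatonic to F♯ major: F♯, G♯m, A♯m, B, C♯, D♯m, E♯dim.
Reading the progression, the first chord not in that set is F♯m, so the modulation leaves F♯ major there.
The chord immediately before F♯m is G♯m, which is diatonic to both keys: ii in F♯ major and iii in E major.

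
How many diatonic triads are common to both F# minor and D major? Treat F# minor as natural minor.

Diatonic triads of F# minor (natural minor): F# minor (i), G# diminished (ii°), A major (III), B minor (iv), C# minor (v), D major (VI), E major (VII).
Diatonic triads of D major: D major (I), E minor (ii), F# minor (iii), G major (IV), A major (V), B minor (vi), C# diminished (vii°).
Matching root and quality in both lists: F# minor, A major, B minor, D major.
That gives 4 common triads.

4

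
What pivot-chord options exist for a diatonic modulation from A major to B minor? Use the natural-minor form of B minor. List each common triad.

Triads in A major: A (I), Bm (ii), C#m (iii), D (IV), E (V), F#m (vi), G#dim (vii°).
Triads in B minor (natural minor): Bm (i), C#dim (ii°), D (III), Em (iv), F#m (v), G (VI), A (VII).
Shared triads with their functions: A (I in A major, VII in B minor); Bm (ii in A major, i in B minor); D (IV in A major, III in B minor); F#m (vi in A major, v in B minor).

A, Bm, D, F#m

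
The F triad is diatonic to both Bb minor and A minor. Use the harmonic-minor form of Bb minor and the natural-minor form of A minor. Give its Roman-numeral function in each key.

The scale of Bb minor (harmonic minor) is Bb C Db Eb F Gb A; F is degree 5, and the triad built there (F-A-C) is major, so it is V.
The scale of A minor (natural minor) is A B C D E F G; F is degree 6, and the triad built there (F-A-C) is major, so it is VI.

V in Bb minor; VI in A minor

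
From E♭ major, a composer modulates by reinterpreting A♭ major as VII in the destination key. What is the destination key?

B♭ minor

The numeral VII denotes a major triad on scale degree 7. With A♭ on degree 7, the tonic of the new key is B♭.
Degree 7 carries a major triad in natural-minor keys, so the destination is B♭ minor.
Check: the diatonic triads of B♭ minor (natural minor) are B♭m (i), Cdim (ii°), D♭ (III), E♭m (iv), Fm (v), G♭ (VI), A♭ (VII) — A♭ major is indeed VII.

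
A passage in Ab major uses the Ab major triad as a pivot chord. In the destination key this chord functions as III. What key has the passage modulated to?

F minor

The numeral III denotes a major triad on scale degree 3. With Ab on degree 3, the tonic of the new key is F.
Degree 3 carries a major triad in natural-minor keys, so the destination is F minor.
Check: the diatonic triads of F minor (natural minor) are Fm (i), Gdim (ii°), Ab (III), Bbm (iv), Cm (v), Db (VI), Eb (VII) — Ab major is indeed III.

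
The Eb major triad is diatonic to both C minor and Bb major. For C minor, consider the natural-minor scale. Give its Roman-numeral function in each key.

III in C minor; IV in Bb major

The scale of C minor (natural minor) is C D Eb F G Ab Bb; Eb is degree 3, and the triad built there (Eb-G-Bb) is major, so it is III.
The scale of Bb major is Bb C D Eb F G A; Eb is degree 4, and the triad built there (Eb-G-Bb) is major, so it is IV.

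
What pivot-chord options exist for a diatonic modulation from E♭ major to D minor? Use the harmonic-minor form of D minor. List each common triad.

Triads in E♭ major: E♭ (I), Fm (ii), Gm (iii), A♭ (IV), B♭ (V), Cm (vi), Ddim (vii°).
Triads in D minor (harmonic minor): Dm (i), Edim (ii°), Faug (III+), Gm (iv), A (V), B♭ (VI), C♯dim (vii°).
Shared triads with their functions: Gm (iii in E♭ major, iv in D minor); B♭ (V in E♭ major, VI in D minor).

Gm, B♭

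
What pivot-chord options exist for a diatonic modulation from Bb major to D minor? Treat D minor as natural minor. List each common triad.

Triads in Bb major: Bb (I), Cm (ii), Dm (iii), Eb (IV), F (V), Gm (vi), Adim (vii°).
Triads in D minor (natural minor): Dm (i), Edim (ii°), F (III), Gm (iv), Am (v), Bb (VI), C (VII).
Shared triads with their functions: Bb (I in Bb major, VI in D minor); Dm (iii in Bb major, i in D minor); F (V in Bb major, III in D minor); Gm (vi in Bb major, iv in D minor).

Bb, Dm, F, Gm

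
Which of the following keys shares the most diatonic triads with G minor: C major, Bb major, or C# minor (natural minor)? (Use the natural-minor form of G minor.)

Bb major

Triads of G minor (natural minor): Gm (i), Adim (ii°), Bb (III), Cm (iv), Dm (v), Eb (VI), F (VII).
C major shares 2: Dm, F.
Bb major shares 7: Gm, Adim, Bb, Cm, Dm, Eb, F.
C# minor (natural minor) shares 0: none.
The most common triads (7) are shared with Bb major.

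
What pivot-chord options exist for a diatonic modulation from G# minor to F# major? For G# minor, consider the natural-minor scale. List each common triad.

Triads in G# minor (natural minor): G# minor (i), A# diminished (ii°), B major (III), C# minor (iv), D# minor (v), E major (VI), F# major (VII).
Triads in F# major: F# major (I), G# minor (ii), A# minor (iii), B major (IV), C# major (V), D# minor (vi), E# diminished (vii°).
Shared triads with their functions: G# minor (i in G# minor, ii in F# major); B major (III in G# minor, IV in F# major); D# minor (v in G# minor, vi in F# major); F# major (VII in G# minor, I in F# major).

G#m, B, D#m, F#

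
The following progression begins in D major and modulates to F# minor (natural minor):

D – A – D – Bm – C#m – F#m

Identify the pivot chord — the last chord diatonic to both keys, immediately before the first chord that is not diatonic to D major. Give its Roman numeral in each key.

Chords diatonic to D major: D, Em, F#m, G, A, Bm, C#dim.
Reading the progression, the first chord not in that set is C#m, so the modulation leaves D major there.
The chord immediately before C#m is Bm, which is diatonic to both keys: vi in D major and iv in F# minor.

Bm — vi in D major, iv in F# minor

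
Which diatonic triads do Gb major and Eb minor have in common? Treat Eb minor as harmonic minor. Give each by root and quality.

Abm, Cb, Ebm, Fdim

Triads in Gb major: Gb major (I), Ab minor (ii), Bb minor (iii), Cb major (IV), Db major (V), Eb minor (vi), F diminished (vii°).
Triads in Eb minor (harmonic minor): Eb minor (i), F diminished (ii°), Gb augmented (III+), Ab minor (iv), Bb major (V), Cb major (VI), D diminished (vii°).
Shared triads with their functions: Ab minor (ii in Gb major, iv in Eb minor); Cb major (IV in Gb major, VI in Eb minor); Eb minor (vi in Gb major, i in Eb minor); F diminished (vii° in Gb major, ii° in Eb minor).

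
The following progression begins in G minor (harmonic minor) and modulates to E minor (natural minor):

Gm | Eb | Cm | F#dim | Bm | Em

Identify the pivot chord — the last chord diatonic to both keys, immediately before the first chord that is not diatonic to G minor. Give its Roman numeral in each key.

Chords diatonic to G minor: Gm, Adim, Bbaug, Cm, D, Eb, F#dim.
Reading the progression, the first chord not in that set is Bm, so the modulation leaves G minor there.
The chord immediately before Bm is F#dim, which is diatonic to both keys: vii° in G minor and ii° in E minor.

F#dim — vii° in G minor, ii° in E minor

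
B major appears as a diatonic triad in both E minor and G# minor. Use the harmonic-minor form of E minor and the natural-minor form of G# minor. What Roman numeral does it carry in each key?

The scale of E minor (harmonic minor) is E F# G A B C D#; B is degree 5, and the triad built there (B-D#-F#) is major, so it is V.
The scale of G# minor (natural minor) is G# A# B C# D# E F#; B is degree 3, and the triad built there (B-D#-F#) is major, so it is III.

V in E minor; III in G# minor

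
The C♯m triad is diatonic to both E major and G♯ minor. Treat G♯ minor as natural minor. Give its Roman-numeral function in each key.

vi in E major; iv in G♯ minor

The scale of E major is E F♯ G♯ A B C♯ D♯; C♯ is degree 6, and the triad built there (C♯-E-G♯) is minor, so it is vi.
The scale of G♯ minor (natural minor) is G♯ A♯ B C♯ D♯ E F♯; C♯ is degree 4, and the triad built there (C♯-E-G♯) is minor, so it is iv.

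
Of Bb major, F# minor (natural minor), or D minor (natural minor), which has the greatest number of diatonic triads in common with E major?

Triads of E major: E (I), F#m (ii), G#m (iii), A (IV), B (V), C#m (vi), D#dim (vii°).
Bb major shares 0: none.
F# minor (natural minor) shares 4: E, F#m, A, C#m.
D minor (natural minor) shares 0: none.
The most common triads (4) are shared with F# minor.

F# minor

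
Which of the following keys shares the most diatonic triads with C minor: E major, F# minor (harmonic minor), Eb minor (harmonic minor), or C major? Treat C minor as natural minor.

Triads of C minor (natural minor): C minor (i), D diminished (ii°), Eb major (III), F minor (iv), G minor (v), Ab major (VI), Bb major (VII).
E major shares 0: none.
F# minor (harmonic minor) shares 0: none.
Eb minor (harmonic minor) shares 2: Ddim, Bb.
C major shares 0: none.
The most common triads (2) are shared with Eb minor.

Eb minor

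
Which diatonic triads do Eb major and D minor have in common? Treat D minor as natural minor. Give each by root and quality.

Gm, Bb

Triads in Eb major: Eb major (I), F minor (ii), G minor (iii), Ab major (IV), Bb major (V), C minor (vi), D diminished (vii°).
Triads in D minor (natural minor): D minor (i), E diminished (ii°), F major (III), G minor (iv), A minor (v), Bb major (VI), C major (VII).
Shared triads with their functions: G minor (iii in Eb major, iv in D minor); Bb major (V in Eb major, VI in D minor).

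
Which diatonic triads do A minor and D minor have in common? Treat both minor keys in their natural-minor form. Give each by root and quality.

Am, C, Dm, F

Triads in A minor (natural minor): A minor (i), B diminished (ii°), C major (III), D minor (iv), E minor (v), F major (VI), G major (VII).
Triads in D minor (natural minor): D minor (i), E diminished (ii°), F major (III), G minor (iv), A minor (v), Bb major (VI), C major (VII).
Shared triads with their functions: A minor (i in A minor, v in D minor); C major (III in A minor, VII in D minor); D minor (iv in A minor, i in D minor); F major (VI in A minor, III in D minor).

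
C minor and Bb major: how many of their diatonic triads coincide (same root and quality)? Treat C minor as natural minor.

4

Diatonic triads of C minor (natural minor): Cm (i), Ddim (ii°), Eb (III), Fm (iv), Gm (v), Ab (VI), Bb (VII).
Diatonic triads of Bb major: Bb (I), Cm (ii), Dm (iii), Eb (IV), F (V), Gm (vi), Adim (vii°).
Matching root and quality in both lists: Cm, Eb, Gm, Bb.
That gives 4 common triads.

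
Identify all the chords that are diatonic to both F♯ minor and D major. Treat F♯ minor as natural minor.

F♯m, A, Bm, D

Triads in F♯ minor (natural minor): F♯m (i), G♯dim (ii°), A (III), Bm (iv), C♯m (v), D (VI), E (VII).
Triads in D major: D (I), Em (ii), F♯m (iii), G (IV), A (V), Bm (vi), C♯dim (vii°).
Shared triads with their functions: F♯m (i in F♯ minor, iii in D major); A (III in F♯ minor, V in D major); Bm (iv in F♯ minor, vi in D major); D (VI in F♯ minor, I in D major).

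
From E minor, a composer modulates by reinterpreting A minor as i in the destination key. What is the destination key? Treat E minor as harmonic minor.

The numeral i denotes a minor triad on scale degree 1. With A on degree 1, the tonic of the new key is A.
Degree 1 carries a minor triad in minor keys, so the destination is A minor.
Check: the diatonic triads of A minor (natural minor) are Am (i), Bdim (ii°), C (III), Dm (iv), Em (v), F (VI), G (VII) — A minor is indeed i.

A minor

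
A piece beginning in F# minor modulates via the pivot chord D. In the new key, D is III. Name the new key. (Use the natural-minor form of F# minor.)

The numeral III denotes a major triad on scale degree 3. With D on degree 3, the tonic of the new key is B.
Degree 3 carries a major triad in natural-minor keys, so the destination is B minor.
Check: the diatonic triads of B minor (natural minor) are Bm (i), C#dim (ii°), D (III), Em (iv), F#m (v), G (VI), A (VII) — D is indeed III.

B minor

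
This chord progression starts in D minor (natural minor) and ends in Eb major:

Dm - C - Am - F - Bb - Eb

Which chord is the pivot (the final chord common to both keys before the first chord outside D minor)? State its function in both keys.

Bb — VI in D minor, V in Eb major

Chords diatonic to D minor: Dm, Edim, F, Gm, Am, Bb, C.
Reading the progression, the first chord not in that set is Eb, so the modulation leaves D minor there.
The chord immediately before Eb is Bb, which is diatonic to both keys: VI in D minor and V in Eb major.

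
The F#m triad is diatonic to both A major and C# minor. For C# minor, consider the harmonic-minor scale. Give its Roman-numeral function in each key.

vi in A major; iv in C# minor

The scale of A major is A B C# D E F# G#; F# is degree 6, and the triad built there (F#-A-C#) is minor, so it is vi.
The scale of C# minor (harmonic minor) is C# D# E F# G# A B#; F# is degree 4, and the triad built there (F#-A-C#) is minor, so it is iv.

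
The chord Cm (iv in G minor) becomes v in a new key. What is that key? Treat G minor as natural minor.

The numeral v denotes a minor triad on scale degree 5. With C on degree 5, the tonic of the new key is F.
Degree 5 carries a minor triad in natural-minor keys, so the destination is F minor.
Check: the diatonic triads of F minor (natural minor) are Fm (i), Gdim (ii°), Ab (III), Bbm (iv), Cm (v), Db (VI), Eb (VII) — Cm is indeed v.

F minor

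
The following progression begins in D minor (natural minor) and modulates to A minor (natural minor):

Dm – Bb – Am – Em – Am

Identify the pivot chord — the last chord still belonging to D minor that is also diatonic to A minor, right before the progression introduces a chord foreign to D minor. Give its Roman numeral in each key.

Chords diatonic to D minor: Dm, Edim, F, Gm, Am, Bb, C.
Reading the progression, the first chord not in that set is Em, so the modulation leaves D minor there.
The chord immediately before Em is Am, which is diatonic to both keys: v in D minor and i in A minor.

Am — v in D minor, i in A minor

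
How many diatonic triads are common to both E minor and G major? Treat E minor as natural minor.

7

Diatonic triads of E minor (natural minor): E minor (i), F♯ diminished (ii°), G major (III), A minor (iv), B minor (v), C major (VI), D major (VII).
Diatonic triads of G major: G major (I), A minor (ii), B minor (iii), C major (IV), D major (V), E minor (vi), F♯ diminished (vii°).
Matching root and quality in both lists: E minor, F♯ diminished, G major, A minor, B minor, C major, D major.
That gives 7 common triads.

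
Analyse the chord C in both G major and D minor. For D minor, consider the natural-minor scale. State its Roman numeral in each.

IV in G major; VII in D minor

The scale of G major is G A B C D E F♯; C is degree 4, and the triad built there (C-E-G) is major, so it is IV.
The scale of D minor (natural minor) is D E F G A B♭ C; C is degree 7, and the triad built there (C-E-G) is major, so it is VII.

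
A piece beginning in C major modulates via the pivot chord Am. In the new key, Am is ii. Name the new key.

G major

The numeral ii denotes a minor triad on scale degree 2. With A on degree 2, the tonic of the new key is G.
Degree 2 carries a minor triad in major keys, so the destination is G major.
Check: the diatonic triads of G major are G (I), Am (ii), Bm (iii), C (IV), D (V), Em (vi), F♯dim (vii°) — Am is indeed ii.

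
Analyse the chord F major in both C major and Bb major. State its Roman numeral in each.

IV in C major; V in Bb major

The scale of C major is C D E F G A B; F is degree 4, and the triad built there (F-A-C) is major, so it is IV.
The scale of Bb major is Bb C D Eb F G A; F is degree 5, and the triad built there (F-A-C) is major, so it is V.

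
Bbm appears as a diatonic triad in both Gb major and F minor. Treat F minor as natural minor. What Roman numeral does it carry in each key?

The scale of Gb major is Gb Ab Bb Cb Db Eb F; Bb is degree 3, and the triad built there (Bb-Db-F) is minor, so it is iii.
The scale of F minor (natural minor) is F G Ab Bb C Db Eb; Bb is degree 4, and the triad built there (Bb-Db-F) is minor, so it is iv.

iii in Gb major; iv in F minor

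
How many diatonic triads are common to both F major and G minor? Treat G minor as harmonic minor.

Diatonic triads of F major: F (I), Gm (ii), Am (iii), B♭ (IV), C (V), Dm (vi), Edim (vii°).
Diatonic triads of G minor (harmonic minor): Gm (i), Adim (ii°), B♭aug (III+), Cm (iv), D (V), E♭ (VI), F♯dim (vii°).
Matching root and quality in both lists: Gm.
That gives 1 common triad.

1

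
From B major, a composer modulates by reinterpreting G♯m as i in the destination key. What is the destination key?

The numeral i denotes a minor triad on scale degree 1. With G♯ on degree 1, the tonic of the new key is G♯.
Degree 1 carries a minor triad in minor keys, so the destination is G♯ minor.
Check: the diatonic triads of G♯ minor (natural minor) are G♯m (i), A♯dim (ii°), B (III), C♯m (iv), D♯m (v), E (VI), F♯ (VII) — G♯m is indeed i.

G♯ minor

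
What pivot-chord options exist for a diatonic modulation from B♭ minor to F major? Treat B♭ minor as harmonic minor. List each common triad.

F

Triads in B♭ minor (harmonic minor): B♭m (i), Cdim (ii°), D♭aug (III+), E♭m (iv), F (V), G♭ (VI), Adim (vii°).
Triads in F major: F (I), Gm (ii), Am (iii), B♭ (IV), C (V), Dm (vi), Edim (vii°).
Shared triads with their functions: F (V in B♭ minor, I in F major).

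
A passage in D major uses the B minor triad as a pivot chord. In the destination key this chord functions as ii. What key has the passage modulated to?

A major

The numeral ii denotes a minor triad on scale degree 2. With B on degree 2, the tonic of the new key is A.
Degree 2 carries a minor triad in major keys, so the destination is A major.
Check: the diatonic triads of A major are A (I), Bm (ii), C#m (iii), D (IV), E (V), F#m (vi), G#dim (vii°) — B minor is indeed ii.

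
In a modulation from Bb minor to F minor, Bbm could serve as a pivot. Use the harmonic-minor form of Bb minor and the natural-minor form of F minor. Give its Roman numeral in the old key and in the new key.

i in Bb minor; iv in F minor

The scale of Bb minor (harmonic minor) is Bb C Db Eb F Gb A; Bb is degree 1, and the triad built there (Bb-Db-F) is minor, so it is i.
The scale of F minor (natural minor) is F G Ab Bb C Db Eb; Bb is degree 4, and the triad built there (Bb-Db-F) is minor, so it is iv.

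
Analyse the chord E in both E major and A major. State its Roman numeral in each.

I in E major; V in A major

The scale of E major is E F# G# A B C# D#; E is degree 1, and the triad built there (E-G#-B) is major, so it is I.
The scale of A major is A B C# D E F# G#; E is degree 5, and the triad built there (E-G#-B) is major, so it is V.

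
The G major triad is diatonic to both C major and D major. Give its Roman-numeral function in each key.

V in C major; IV in D major

The scale of C major is C D E F G A B; G is degree 5, and the triad built there (G-B-D) is major, so it is V.
The scale of D major is D E F♯ G A B C♯; G is degree 4, and the triad built there (G-B-D) is major, so it is IV.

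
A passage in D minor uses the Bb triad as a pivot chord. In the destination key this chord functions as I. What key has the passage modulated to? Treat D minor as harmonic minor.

The numeral I denotes a major triad on scale degree 1. With Bb on degree 1, the tonic of the new key is Bb.
Degree 1 carries a major triad in major keys, so the destination is Bb major.
Check: the diatonic triads of Bb major are Bb (I), Cm (ii), Dm (iii), Eb (IV), F (V), Gm (vi), Adim (vii°) — Bb is indeed I.

Bb major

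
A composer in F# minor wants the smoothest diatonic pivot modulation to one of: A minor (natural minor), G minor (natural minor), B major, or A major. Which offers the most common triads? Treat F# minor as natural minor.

Triads of F# minor (natural minor): F#m (i), G#dim (ii°), A (III), Bm (iv), C#m (v), D (VI), E (VII).
A minor (natural minor) shares 0: none.
G minor (natural minor) shares 0: none.
B major shares 2: C#m, E.
A major shares 7: F#m, G#dim, A, Bm, C#m, D, E.
The most common triads (7) are shared with A major.

A major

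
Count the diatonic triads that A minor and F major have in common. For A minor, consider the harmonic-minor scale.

Diatonic triads of A minor (harmonic minor): Am (i), Bdim (ii°), Caug (III+), Dm (iv), E (V), F (VI), G#dim (vii°).
Diatonic triads of F major: F (I), Gm (ii), Am (iii), Bb (IV), C (V), Dm (vi), Edim (vii°).
Matching root and quality in both lists: Am, Dm, F.
That gives 3 common triads.

3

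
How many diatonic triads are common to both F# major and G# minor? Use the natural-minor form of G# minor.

Diatonic triads of F# major: F# major (I), G# minor (ii), A# minor (iii), B major (IV), C# major (V), D# minor (vi), E# diminished (vii°).
Diatonic triads of G# minor (natural minor): G# minor (i), A# diminished (ii°), B major (III), C# minor (iv), D# minor (v), E major (VI), F# major (VII).
Matching root and quality in both lists: F# major, G# minor, B major, D# minor.
That gives 4 common triads.

4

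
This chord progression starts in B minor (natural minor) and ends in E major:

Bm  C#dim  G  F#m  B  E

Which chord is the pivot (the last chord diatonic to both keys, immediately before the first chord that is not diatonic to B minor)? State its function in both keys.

Chords diatonic to B minor: Bm, C#dim, D, Em, F#m, G, A.
Reading the progression, the first chord not in that set is B, so the modulation leaves B minor there.
The chord immediately before B is F#m, which is diatonic to both keys: v in B minor and ii in E major.

F#m — v in B minor, ii in E major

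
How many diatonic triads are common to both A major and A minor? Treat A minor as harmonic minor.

2

Diatonic triads of A major: A (I), Bm (ii), C#m (iii), D (IV), E (V), F#m (vi), G#dim (vii°).
Diatonic triads of A minor (harmonic minor): Am (i), Bdim (ii°), Caug (III+), Dm (iv), E (V), F (VI), G#dim (vii°).
Matching root and quality in both lists: E, G#dim.
That gives 2 common triads.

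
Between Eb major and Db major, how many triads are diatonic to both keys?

2

Diatonic triads of Eb major: Eb (I), Fm (ii), Gm (iii), Ab (IV), Bb (V), Cm (vi), Ddim (vii°).
Diatonic triads of Db major: Db (I), Ebm (ii), Fm (iii), Gb (IV), Ab (V), Bbm (vi), Cdim (vii°).
Matching root and quality in both lists: Fm, Ab.
That gives 2 common triads.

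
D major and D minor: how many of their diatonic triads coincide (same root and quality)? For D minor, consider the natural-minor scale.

Diatonic triads of D major: D (I), Em (ii), F#m (iii), G (IV), A (V), Bm (vi), C#dim (vii°).
Diatonic triads of D minor (natural minor): Dm (i), Edim (ii°), F (III), Gm (iv), Am (v), Bb (VI), C (VII).
No triad has the same root and quality in both keys.

0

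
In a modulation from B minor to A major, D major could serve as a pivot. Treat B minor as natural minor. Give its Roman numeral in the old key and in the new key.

III in B minor; IV in A major

The scale of B minor (natural minor) is B C# D E F# G A; D is degree 3, and the triad built there (D-F#-A) is major, so it is III.
The scale of A major is A B C# D E F# G#; D is degree 4, and the triad built there (D-F#-A) is major, so it is IV.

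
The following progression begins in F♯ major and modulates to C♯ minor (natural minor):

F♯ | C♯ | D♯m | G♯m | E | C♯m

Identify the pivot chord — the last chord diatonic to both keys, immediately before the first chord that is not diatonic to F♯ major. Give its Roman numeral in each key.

Chords diatonic to F♯ major: F♯, G♯m, A♯m, B, C♯, D♯m, E♯dim.
Reading the progression, the first chord not in that set is E, so the modulation leaves F♯ major there.
The chord immediately before E is G♯m, which is diatonic to both keys: ii in F♯ major and v in C♯ minor.

G♯m — ii in F♯ major, v in C♯ minor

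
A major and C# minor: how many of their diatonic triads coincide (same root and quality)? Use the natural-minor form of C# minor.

4

Diatonic triads of A major: A (I), Bm (ii), C#m (iii), D (IV), E (V), F#m (vi), G#dim (vii°).
Diatonic triads of C# minor (natural minor): C#m (i), D#dim (ii°), E (III), F#m (iv), G#m (v), A (VI), B (VII).
Matching root and quality in both lists: A, C#m, E, F#m.
That gives 4 common triads.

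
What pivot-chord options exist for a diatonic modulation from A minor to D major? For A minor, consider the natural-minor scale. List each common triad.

Triads in A minor (natural minor): Am (i), Bdim (ii°), C (III), Dm (iv), Em (v), F (VI), G (VII).
Triads in D major: D (I), Em (ii), F#m (iii), G (IV), A (V), Bm (vi), C#dim (vii°).
Shared triads with their functions: Em (v in A minor, ii in D major); G (VII in A minor, IV in D major).

Em, G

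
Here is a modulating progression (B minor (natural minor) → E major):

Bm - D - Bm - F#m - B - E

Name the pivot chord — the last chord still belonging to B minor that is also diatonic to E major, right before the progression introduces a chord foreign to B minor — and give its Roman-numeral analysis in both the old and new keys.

F#m — v in B minor, ii in E major

Chords diatonic to B minor: Bm, C#dim, D, Em, F#m, G, A.
Reading the progression, the first chord not in that set is B, so the modulation leaves B minor there.
The chord immediately before B is F#m, which is diatonic to both keys: v in B minor and ii in E major.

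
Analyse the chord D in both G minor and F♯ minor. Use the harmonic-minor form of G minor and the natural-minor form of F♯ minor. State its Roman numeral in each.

V in G minor; VI in F♯ minor

The scale of G minor (harmonic minor) is G A B♭ C D E♭ F♯; D is degree 5, and the triad built there (D-F♯-A) is major, so it is V.
The scale of F♯ minor (natural minor) is F♯ G♯ A B C♯ D E; D is degree 6, and the triad built there (D-F♯-A) is major, so it is VI.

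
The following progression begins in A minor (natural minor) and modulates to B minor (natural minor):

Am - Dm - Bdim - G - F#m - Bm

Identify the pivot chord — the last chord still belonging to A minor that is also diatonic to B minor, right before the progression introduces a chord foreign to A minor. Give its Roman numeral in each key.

G — VII in A minor, VI in B minor

Chords diatonic to A minor: Am, Bdim, C, Dm, Em, F, G.
Reading the progression, the first chord not in that set is F#m, so the modulation leaves A minor there.
The chord immediately before F#m is G, which is diatonic to both keys: VII in A minor and VI in B minor.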